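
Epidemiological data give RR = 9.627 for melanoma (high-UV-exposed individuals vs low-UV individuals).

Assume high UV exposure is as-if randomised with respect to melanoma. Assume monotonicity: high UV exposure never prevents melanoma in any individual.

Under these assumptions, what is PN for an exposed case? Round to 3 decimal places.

PN ≈ 0.896

Under exogeneity and monotonicity, PN = (RR − 1) / RR = 1 − 1/RR.
PN = (9.627 − 1) / 9.627 = 8.627 / 9.627 ≈ 0.8961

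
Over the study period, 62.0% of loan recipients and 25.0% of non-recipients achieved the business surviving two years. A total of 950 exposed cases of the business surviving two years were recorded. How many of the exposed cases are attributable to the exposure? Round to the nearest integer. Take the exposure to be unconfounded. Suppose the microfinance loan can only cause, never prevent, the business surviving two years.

about 567 cases

p₁ = 0.62, p₀ = 0.25.
PN = (p₁ − p₀)/p₁ = (0.62 − 0.25) / 0.62 ≈ 0.59677.
Attributable cases ≈ PN × (exposed cases) = 0.59677 × 950 ≈ 566.94.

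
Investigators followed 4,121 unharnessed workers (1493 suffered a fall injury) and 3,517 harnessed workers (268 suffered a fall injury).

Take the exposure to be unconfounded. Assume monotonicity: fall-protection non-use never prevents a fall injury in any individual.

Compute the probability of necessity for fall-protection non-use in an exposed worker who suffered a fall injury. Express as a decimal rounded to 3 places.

PN ≈ 0.790

p₁ = P(outcome | exposed) = 1493/4121 = 0.36229
p₀ = P(outcome | unexposed) = 268/3517 = 0.076201
Under exogeneity and monotonicity, PN = (p₁ − p₀) / p₁.
PN = (0.36229 − 0.076201) / 0.36229 = 0.28609 / 0.36229 ≈ 0.7897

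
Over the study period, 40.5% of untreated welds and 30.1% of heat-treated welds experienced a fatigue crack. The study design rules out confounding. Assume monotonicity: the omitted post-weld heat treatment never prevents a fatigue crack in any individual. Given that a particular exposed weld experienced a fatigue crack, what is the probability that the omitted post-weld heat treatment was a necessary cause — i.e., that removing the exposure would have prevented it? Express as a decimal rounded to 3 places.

p₁ = 0.405, p₀ = 0.301.
Under exogeneity and monotonicity, PN = (p₁ − p₀) / p₁.
PN = (0.405 − 0.301) / 0.405 = 0.104 / 0.405 ≈ 0.2568

PN ≈ 0.257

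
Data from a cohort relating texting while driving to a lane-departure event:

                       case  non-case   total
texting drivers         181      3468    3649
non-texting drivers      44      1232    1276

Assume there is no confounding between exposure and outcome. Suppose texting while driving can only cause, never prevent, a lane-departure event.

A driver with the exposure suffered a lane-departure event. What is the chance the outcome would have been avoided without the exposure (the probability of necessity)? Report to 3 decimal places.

p₁ = P(outcome | exposed) = 181/3649 = 0.049603
p₀ = P(outcome | unexposed) = 44/1276 = 0.034483
Under exogeneity and monotonicity, PN = (p₁ − p₀)/p₁.
PN = (0.049603 − 0.034483) / 0.049603 ≈ 0.3048

PN ≈ 0.305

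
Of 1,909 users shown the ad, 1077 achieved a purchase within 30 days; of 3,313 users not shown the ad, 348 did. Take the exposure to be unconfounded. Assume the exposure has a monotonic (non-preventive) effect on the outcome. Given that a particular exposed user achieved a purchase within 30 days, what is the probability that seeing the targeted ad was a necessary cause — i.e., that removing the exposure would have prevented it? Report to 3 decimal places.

PN ≈ 0.814

p₁ = P(outcome | exposed) = 1077/1909 = 0.56417
p₀ = P(outcome | unexposed) = 348/3313 = 0.10504
Under exogeneity and monotonicity, PN = (p₁ − p₀) / p₁.
PN = (0.56417 − 0.10504) / 0.56417 = 0.45913 / 0.56417 ≈ 0.8138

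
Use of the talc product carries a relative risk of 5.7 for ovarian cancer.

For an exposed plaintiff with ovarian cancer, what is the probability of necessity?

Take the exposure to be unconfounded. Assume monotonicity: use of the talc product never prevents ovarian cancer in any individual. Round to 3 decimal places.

PN ≈ 0.825

Under exogeneity and monotonicity, PN = (RR − 1) / RR = 1 − 1/RR.
PN = (5.7 − 1) / 5.7 = 4.7 / 5.7 ≈ 0.8246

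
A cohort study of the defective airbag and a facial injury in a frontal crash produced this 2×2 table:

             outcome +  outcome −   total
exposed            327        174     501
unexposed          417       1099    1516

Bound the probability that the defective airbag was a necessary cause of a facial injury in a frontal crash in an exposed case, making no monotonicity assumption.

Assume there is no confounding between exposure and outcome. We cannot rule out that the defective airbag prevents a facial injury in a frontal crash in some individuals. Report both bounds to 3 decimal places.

0.579 ≤ PN ≤ 1.000

p₁ = P(outcome | exposed) = 327/501 = 0.65269
p₀ = P(outcome | unexposed) = 417/1516 = 0.27507
Under exogeneity alone the bounds on PN are max{0,(p₁−p₀)/p₁} ≤ PN ≤ min{1,(1−p₀)/p₁}.
  lower = (p₁ − p₀)/p₁ = 0.37763 / 0.65269 ≈ 0.5786
  upper = min{1, (1 − p₀)/p₁} = 0.72493 / 0.65269 ≈ 1.1107 → capped at 1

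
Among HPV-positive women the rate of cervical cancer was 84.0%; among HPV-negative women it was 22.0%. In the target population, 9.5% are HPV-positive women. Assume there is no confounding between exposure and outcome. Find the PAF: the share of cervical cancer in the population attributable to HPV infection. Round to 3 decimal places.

p₁ = 0.84, p₀ = 0.22.
Overall risk P(Y=1) = π·p₁ + (1−π)·p₀ = 0.095×0.84 + 0.905×0.22 = 0.2789.
Under exogeneity, PAF = [P(Y=1) − p₀] / P(Y=1).
PAF = (0.2789 − 0.22) / 0.2789 ≈ 0.2112

PAF ≈ 0.211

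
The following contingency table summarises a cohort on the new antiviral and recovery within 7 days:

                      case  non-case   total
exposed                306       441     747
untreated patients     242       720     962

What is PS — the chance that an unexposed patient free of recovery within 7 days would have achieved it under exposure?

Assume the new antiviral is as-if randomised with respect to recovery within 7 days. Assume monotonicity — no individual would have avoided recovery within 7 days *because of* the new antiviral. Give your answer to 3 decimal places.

PS ≈ 0.211

p₁ = P(outcome | exposed) = 306/747 = 0.40964
p₀ = P(outcome | unexposed) = 242/962 = 0.25156
Under exogeneity and monotonicity, PS = (p₁ − p₀)/(1 − p₀).
PS = (0.40964 − 0.25156) / 0.74844 ≈ 0.2112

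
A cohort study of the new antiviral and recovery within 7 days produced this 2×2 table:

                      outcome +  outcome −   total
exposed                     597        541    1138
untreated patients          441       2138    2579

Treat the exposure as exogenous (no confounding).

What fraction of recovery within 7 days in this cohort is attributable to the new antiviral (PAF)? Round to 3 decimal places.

PAF ≈ 0.388

p₁ = P(outcome | exposed) = 597/1138 = 0.5246
p₀ = P(outcome | unexposed) = 441/2579 = 0.171
Exposure prevalence π = 1138/3717 = 0.30616; overall risk P(Y=1) = 0.27926.
Under exogeneity, PAF = [P(Y=1) − p₀]/P(Y=1).
PAF = (0.27926 − 0.171) / 0.27926 ≈ 0.3877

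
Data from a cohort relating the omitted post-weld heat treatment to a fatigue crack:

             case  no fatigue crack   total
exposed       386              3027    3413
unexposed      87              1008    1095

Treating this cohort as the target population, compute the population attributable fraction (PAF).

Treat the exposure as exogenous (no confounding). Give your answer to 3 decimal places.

p₁ = P(outcome | exposed) = 386/3413 = 0.1131
p₀ = P(outcome | unexposed) = 87/1095 = 0.079452
Exposure prevalence π = 3413/4508 = 0.7571; overall risk P(Y=1) = 0.10492.
Under exogeneity, PAF = [P(Y=1) − p₀]/P(Y=1).
PAF = (0.10492 − 0.079452) / 0.10492 ≈ 0.2428

PAF ≈ 0.243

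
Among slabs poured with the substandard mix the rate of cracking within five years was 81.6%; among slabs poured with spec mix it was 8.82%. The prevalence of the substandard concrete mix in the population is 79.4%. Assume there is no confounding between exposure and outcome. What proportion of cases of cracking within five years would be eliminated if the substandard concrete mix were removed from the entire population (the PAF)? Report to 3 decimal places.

PAF ≈ 0.868

p₁ = 0.816, p₀ = 0.0882.
Overall risk P(Y=1) = π·p₁ + (1−π)·p₀ = 0.794×0.816 + 0.206×0.0882 = 0.66607.
Under exogeneity, PAF = [P(Y=1) − p₀] / P(Y=1).
PAF = (0.66607 − 0.0882) / 0.66607 ≈ 0.8676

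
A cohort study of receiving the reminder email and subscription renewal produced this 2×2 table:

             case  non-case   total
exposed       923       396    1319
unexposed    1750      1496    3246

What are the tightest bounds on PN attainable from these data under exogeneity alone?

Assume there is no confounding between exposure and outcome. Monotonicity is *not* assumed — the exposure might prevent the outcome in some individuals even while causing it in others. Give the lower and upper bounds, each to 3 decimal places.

0.230 ≤ PN ≤ 0.659

p₁ = P(outcome | exposed) = 923/1319 = 0.69977
p₀ = P(outcome | unexposed) = 1750/3246 = 0.53913
Under exogeneity alone the bounds on PN are max{0,(p₁−p₀)/p₁} ≤ PN ≤ min{1,(1−p₀)/p₁}.
  lower = (p₁ − p₀)/p₁ = 0.16065 / 0.69977 ≈ 0.2296
  upper = min{1, (1 − p₀)/p₁} = 0.46087 / 0.69977 ≈ 0.6586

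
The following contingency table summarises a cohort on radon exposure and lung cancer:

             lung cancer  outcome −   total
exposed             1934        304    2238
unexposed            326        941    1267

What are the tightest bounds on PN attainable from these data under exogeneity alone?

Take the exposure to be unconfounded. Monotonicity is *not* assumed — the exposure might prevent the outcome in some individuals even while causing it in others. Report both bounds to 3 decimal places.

0.702 ≤ PN ≤ 0.859

p₁ = P(outcome | exposed) = 1934/2238 = 0.86416
p₀ = P(outcome | unexposed) = 326/1267 = 0.2573
Under exogeneity alone the bounds on PN are max{0,(p₁−p₀)/p₁} ≤ PN ≤ min{1,(1−p₀)/p₁}.
  lower = (p₁ − p₀)/p₁ = 0.60686 / 0.86416 ≈ 0.7023
  upper = min{1, (1 − p₀)/p₁} = 0.7427 / 0.86416 ≈ 0.8594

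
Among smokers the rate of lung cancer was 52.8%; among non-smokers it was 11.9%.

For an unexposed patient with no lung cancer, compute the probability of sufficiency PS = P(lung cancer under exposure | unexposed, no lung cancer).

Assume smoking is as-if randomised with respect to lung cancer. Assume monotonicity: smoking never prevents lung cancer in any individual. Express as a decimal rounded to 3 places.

p₁ = 0.528, p₀ = 0.119.
Under exogeneity and monotonicity, PS = (p₁ − p₀) / (1 − p₀).
PS = (0.528 − 0.119) / (1 − 0.119) = 0.409 / 0.881 ≈ 0.4642

PS ≈ 0.464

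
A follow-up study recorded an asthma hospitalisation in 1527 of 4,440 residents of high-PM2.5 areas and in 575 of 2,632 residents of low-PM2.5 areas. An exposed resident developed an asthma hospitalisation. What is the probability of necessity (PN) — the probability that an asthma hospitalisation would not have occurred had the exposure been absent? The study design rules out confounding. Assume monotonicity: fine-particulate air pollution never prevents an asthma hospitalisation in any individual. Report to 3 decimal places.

PN ≈ 0.365

p₁ = P(outcome | exposed) = 1527/4440 = 0.34392
p₀ = P(outcome | unexposed) = 575/2632 = 0.21847
Under exogeneity and monotonicity, PN = (p₁ − p₀) / p₁.
PN = (0.34392 − 0.21847) / 0.34392 = 0.12545 / 0.34392 ≈ 0.3648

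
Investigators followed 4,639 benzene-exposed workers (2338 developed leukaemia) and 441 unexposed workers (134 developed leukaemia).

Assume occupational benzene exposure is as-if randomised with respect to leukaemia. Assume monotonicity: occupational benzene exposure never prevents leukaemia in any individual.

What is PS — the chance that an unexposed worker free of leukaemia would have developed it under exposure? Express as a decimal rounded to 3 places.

PS ≈ 0.287

p₁ = P(outcome | exposed) = 2338/4639 = 0.50399
p₀ = P(outcome | unexposed) = 134/441 = 0.30385
Under exogeneity and monotonicity, PS = (p₁ − p₀) / (1 − p₀).
PS = (0.50399 − 0.30385) / (1 − 0.30385) = 0.20013 / 0.69615 ≈ 0.2875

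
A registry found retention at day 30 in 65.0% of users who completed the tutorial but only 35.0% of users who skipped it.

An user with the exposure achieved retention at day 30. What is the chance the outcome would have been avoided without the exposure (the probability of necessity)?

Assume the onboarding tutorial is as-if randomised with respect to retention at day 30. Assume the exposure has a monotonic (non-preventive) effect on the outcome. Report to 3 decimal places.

PN ≈ 0.462

p₁ = 0.65, p₀ = 0.35.
Under exogeneity and monotonicity, PN = (p₁ − p₀) / p₁.
PN = (0.65 − 0.35) / 0.65 = 0.3 / 0.65 ≈ 0.4615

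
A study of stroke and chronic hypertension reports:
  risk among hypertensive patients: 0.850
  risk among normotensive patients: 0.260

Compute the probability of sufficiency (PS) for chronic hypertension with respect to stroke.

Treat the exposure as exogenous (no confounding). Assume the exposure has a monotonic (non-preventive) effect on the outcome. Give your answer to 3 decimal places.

Let p₁ = 0.85, p₀ = 0.26.
Under exogeneity and monotonicity, PS = (p₁ − p₀) / (1 − p₀).
PS = (0.85 − 0.26) / (1 − 0.26) = 0.59 / 0.74 ≈ 0.7973

PS ≈ 0.797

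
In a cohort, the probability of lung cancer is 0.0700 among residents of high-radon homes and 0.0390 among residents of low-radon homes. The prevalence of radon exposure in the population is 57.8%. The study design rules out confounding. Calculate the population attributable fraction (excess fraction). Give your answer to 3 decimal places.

PAF ≈ 0.315

Let p₁ = 0.07, p₀ = 0.039.
Overall risk P(Y=1) = π·p₁ + (1−π)·p₀ = 0.578×0.07 + 0.422×0.039 = 0.056918.
Under exogeneity, PAF = [P(Y=1) − p₀] / P(Y=1).
PAF = (0.056918 − 0.039) / 0.056918 ≈ 0.3148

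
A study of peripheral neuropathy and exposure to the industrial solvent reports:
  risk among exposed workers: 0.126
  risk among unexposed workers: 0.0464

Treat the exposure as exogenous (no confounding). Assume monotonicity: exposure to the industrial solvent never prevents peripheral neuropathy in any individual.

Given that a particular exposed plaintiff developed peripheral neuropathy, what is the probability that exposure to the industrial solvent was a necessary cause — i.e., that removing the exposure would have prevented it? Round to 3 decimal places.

Let p₁ = 0.126, p₀ = 0.0464.
Under exogeneity and monotonicity, PN = (p₁ − p₀) / p₁.
PN = (0.126 − 0.0464) / 0.126 = 0.0796 / 0.126 ≈ 0.6317

PN ≈ 0.632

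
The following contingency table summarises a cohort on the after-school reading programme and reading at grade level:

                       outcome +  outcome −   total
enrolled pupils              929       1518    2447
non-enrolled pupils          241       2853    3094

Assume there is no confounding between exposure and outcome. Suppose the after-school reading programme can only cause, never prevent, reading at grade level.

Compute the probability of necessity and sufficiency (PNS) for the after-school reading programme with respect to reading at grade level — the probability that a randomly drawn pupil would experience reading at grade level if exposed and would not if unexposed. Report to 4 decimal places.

p₁ = P(outcome | exposed) = 929/2447 = 0.37965
p₀ = P(outcome | unexposed) = 241/3094 = 0.077893
Under exogeneity and monotonicity, PNS = p₁ − p₀.
PNS = 0.37965 − 0.077893 = 0.30176

PNS ≈ 0.3018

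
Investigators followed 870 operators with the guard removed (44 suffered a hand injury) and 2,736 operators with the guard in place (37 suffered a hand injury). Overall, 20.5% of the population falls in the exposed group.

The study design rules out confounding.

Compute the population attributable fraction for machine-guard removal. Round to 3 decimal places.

PAF ≈ 0.360

p₁ = P(outcome | exposed) = 44/870 = 0.050575
p₀ = P(outcome | unexposed) = 37/2736 = 0.013523
Overall risk P(Y=1) = π·p₁ + (1−π)·p₀ = 0.205×0.050575 + 0.795×0.013523 = 0.021119.
Under exogeneity, PAF = [P(Y=1) − p₀] / P(Y=1).
PAF = (0.021119 − 0.013523) / 0.021119 ≈ 0.3597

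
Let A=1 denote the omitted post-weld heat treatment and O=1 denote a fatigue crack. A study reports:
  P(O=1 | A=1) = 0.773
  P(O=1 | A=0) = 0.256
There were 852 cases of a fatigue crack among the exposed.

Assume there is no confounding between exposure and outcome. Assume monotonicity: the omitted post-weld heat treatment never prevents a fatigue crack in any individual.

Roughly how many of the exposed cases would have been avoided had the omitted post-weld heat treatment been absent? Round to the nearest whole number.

about 570 cases

Let p₁ = 0.773, p₀ = 0.256.
PN = (p₁ − p₀)/p₁ = (0.773 − 0.256) / 0.773 ≈ 0.66882.
Attributable cases ≈ PN × (exposed cases) = 0.66882 × 852 ≈ 569.84.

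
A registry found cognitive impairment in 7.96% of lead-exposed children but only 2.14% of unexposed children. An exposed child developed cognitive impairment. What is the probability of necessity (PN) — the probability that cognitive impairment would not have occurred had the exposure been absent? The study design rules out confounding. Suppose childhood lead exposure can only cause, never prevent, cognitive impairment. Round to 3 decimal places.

p₁ = 0.0796, p₀ = 0.0214.
Under exogeneity and monotonicity, PN = (p₁ − p₀) / p₁.
PN = (0.0796 − 0.0214) / 0.0796 = 0.0582 / 0.0796 ≈ 0.7312

PN ≈ 0.731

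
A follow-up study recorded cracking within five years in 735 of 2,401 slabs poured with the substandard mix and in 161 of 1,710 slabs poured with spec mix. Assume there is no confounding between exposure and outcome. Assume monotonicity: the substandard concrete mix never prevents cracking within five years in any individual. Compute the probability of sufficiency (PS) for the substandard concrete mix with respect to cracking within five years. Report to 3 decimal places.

p₁ = P(outcome | exposed) = 735/2401 = 0.30612
p₀ = P(outcome | unexposed) = 161/1710 = 0.094152
Under exogeneity and monotonicity, PS = (p₁ − p₀) / (1 − p₀).
PS = (0.30612 − 0.094152) / (1 − 0.094152) = 0.21197 / 0.90585 ≈ 0.2340

PS ≈ 0.234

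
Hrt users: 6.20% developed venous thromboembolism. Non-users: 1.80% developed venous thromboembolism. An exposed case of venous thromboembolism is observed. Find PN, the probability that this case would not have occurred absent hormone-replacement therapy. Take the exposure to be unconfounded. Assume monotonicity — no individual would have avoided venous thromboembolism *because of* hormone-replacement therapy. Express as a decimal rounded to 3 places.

p₁ = 0.062, p₀ = 0.018.
Under exogeneity and monotonicity, PN = (p₁ − p₀) / p₁.
PN = (0.062 − 0.018) / 0.062 = 0.044 / 0.062 ≈ 0.7097

PN ≈ 0.710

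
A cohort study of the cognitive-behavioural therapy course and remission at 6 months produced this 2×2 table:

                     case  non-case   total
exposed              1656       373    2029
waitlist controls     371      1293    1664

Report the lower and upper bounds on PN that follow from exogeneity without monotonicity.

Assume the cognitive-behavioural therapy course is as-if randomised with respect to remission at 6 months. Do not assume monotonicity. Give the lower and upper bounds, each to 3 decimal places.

0.727 ≤ PN ≤ 0.952

p₁ = P(outcome | exposed) = 1656/2029 = 0.81617
p₀ = P(outcome | unexposed) = 371/1664 = 0.22296
Under exogeneity alone the bounds on PN are max{0,(p₁−p₀)/p₁} ≤ PN ≤ min{1,(1−p₀)/p₁}.
  lower = (p₁ − p₀)/p₁ = 0.59321 / 0.81617 ≈ 0.7268
  upper = min{1, (1 − p₀)/p₁} = 0.77704 / 0.81617 ≈ 0.9521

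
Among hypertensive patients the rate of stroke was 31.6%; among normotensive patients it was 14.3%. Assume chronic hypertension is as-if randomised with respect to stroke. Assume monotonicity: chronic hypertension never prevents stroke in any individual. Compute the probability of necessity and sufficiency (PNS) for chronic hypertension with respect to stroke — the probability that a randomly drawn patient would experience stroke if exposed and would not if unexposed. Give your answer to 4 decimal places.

PNS ≈ 0.1730

p₁ = 0.316, p₀ = 0.143.
Under exogeneity and monotonicity, PNS = p₁ − p₀.
PNS = 0.316 − 0.143 = 0.173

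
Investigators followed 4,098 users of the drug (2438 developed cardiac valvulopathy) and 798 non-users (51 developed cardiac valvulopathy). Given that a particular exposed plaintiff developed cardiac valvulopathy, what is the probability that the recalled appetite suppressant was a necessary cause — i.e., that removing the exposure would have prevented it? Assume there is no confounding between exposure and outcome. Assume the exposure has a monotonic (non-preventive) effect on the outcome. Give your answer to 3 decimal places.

p₁ = P(outcome | exposed) = 2438/4098 = 0.59492
p₀ = P(outcome | unexposed) = 51/798 = 0.06391
Under exogeneity and monotonicity, PN = (p₁ − p₀) / p₁.
PN = (0.59492 − 0.06391) / 0.59492 = 0.53101 / 0.59492 ≈ 0.8926

PN ≈ 0.893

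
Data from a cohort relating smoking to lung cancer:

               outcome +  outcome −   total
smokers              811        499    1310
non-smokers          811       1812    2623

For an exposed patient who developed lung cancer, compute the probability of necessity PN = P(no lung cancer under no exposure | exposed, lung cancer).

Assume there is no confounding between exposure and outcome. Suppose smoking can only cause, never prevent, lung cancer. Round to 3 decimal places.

PN ≈ 0.501

p₁ = P(outcome | exposed) = 811/1310 = 0.61908
p₀ = P(outcome | unexposed) = 811/2623 = 0.30919
Under exogeneity and monotonicity, PN = (p₁ − p₀)/p₁.
PN = (0.61908 − 0.30919) / 0.61908 ≈ 0.5006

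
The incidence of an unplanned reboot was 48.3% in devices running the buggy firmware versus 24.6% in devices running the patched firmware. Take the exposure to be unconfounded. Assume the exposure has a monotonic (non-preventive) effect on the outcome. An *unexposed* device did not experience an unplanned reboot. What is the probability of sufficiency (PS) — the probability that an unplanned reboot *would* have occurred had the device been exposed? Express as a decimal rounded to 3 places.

p₁ = 0.483, p₀ = 0.246.
Under exogeneity and monotonicity, PS = (p₁ − p₀) / (1 − p₀).
PS = (0.483 − 0.246) / (1 − 0.246) = 0.237 / 0.754 ≈ 0.3143

PS ≈ 0.314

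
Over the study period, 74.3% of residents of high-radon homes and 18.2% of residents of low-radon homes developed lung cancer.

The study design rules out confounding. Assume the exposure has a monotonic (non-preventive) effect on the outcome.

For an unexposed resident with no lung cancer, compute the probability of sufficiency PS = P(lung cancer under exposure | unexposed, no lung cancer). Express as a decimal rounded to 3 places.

p₁ = 0.743, p₀ = 0.182.
Under exogeneity and monotonicity, PS = (p₁ − p₀) / (1 − p₀).
PS = (0.743 − 0.182) / (1 − 0.182) = 0.561 / 0.818 ≈ 0.6858

PS ≈ 0.686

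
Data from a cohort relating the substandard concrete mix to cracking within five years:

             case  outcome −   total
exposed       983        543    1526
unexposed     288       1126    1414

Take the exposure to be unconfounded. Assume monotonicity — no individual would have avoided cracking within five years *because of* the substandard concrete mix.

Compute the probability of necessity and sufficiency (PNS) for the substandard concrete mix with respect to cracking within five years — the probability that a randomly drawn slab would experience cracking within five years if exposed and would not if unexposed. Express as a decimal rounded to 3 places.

PNS ≈ 0.440

p₁ = P(outcome | exposed) = 983/1526 = 0.64417
p₀ = P(outcome | unexposed) = 288/1414 = 0.20368
Under exogeneity and monotonicity, PNS = p₁ − p₀.
PNS = 0.64417 − 0.20368 = 0.44049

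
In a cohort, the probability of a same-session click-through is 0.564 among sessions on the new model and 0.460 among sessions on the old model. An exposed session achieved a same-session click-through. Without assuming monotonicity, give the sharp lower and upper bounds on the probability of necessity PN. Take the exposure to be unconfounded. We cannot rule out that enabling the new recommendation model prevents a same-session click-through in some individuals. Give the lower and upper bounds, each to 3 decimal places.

0.184 ≤ PN ≤ 0.957

Let p₁ = 0.564, p₀ = 0.46.
Under exogeneity alone the bounds on PN are max{0,(p₁−p₀)/p₁} ≤ PN ≤ min{1,(1−p₀)/p₁}.
  lower = (p₁ − p₀)/p₁ = 0.104 / 0.564 ≈ 0.1844
  upper = min{1, (1 − p₀)/p₁} = 0.54 / 0.564 ≈ 0.9574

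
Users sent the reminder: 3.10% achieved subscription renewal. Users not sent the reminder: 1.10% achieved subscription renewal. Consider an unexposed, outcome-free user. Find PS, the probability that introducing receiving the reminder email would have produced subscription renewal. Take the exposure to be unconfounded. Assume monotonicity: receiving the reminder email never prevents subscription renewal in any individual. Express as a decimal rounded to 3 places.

PS ≈ 0.020

p₁ = 0.031, p₀ = 0.011.
Under exogeneity and monotonicity, PS = (p₁ − p₀) / (1 − p₀).
PS = (0.031 − 0.011) / (1 − 0.011) = 0.02 / 0.989 ≈ 0.0202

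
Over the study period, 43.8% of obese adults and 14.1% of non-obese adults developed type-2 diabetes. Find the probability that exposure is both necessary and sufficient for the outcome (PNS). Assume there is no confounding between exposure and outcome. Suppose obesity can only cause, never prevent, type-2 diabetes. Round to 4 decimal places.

PNS ≈ 0.2970

p₁ = 0.438, p₀ = 0.141.
Under exogeneity and monotonicity, PNS = p₁ − p₀.
PNS = 0.438 − 0.141 = 0.297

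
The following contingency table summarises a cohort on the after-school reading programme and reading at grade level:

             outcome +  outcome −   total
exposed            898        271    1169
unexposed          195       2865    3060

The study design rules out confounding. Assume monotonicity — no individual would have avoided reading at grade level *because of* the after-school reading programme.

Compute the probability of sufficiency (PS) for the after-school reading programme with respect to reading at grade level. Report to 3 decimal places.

PS ≈ 0.752

p₁ = P(outcome | exposed) = 898/1169 = 0.76818
p₀ = P(outcome | unexposed) = 195/3060 = 0.063725
Under exogeneity and monotonicity, PS = (p₁ − p₀) / (1 − p₀).
PS = (0.76818 − 0.063725) / (1 − 0.063725) = 0.70445 / 0.93627 ≈ 0.7524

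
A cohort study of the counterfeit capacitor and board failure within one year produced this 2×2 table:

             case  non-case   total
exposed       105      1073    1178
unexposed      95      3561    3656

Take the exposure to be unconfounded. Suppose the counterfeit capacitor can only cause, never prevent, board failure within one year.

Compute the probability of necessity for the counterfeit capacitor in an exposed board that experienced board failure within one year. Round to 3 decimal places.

PN ≈ 0.708

p₁ = P(outcome | exposed) = 105/1178 = 0.089134
p₀ = P(outcome | unexposed) = 95/3656 = 0.025985
Under exogeneity and monotonicity, PN = (p₁ − p₀)/p₁.
PN = (0.089134 − 0.025985) / 0.089134 ≈ 0.7085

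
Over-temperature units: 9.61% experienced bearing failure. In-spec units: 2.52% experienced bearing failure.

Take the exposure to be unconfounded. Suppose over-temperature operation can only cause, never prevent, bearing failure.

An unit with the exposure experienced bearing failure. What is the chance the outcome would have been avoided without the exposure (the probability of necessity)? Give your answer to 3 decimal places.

PN ≈ 0.738

p₁ = 0.0961, p₀ = 0.0252.
Under exogeneity and monotonicity, PN = (p₁ − p₀) / p₁.
PN = (0.0961 − 0.0252) / 0.0961 = 0.0709 / 0.0961 ≈ 0.7378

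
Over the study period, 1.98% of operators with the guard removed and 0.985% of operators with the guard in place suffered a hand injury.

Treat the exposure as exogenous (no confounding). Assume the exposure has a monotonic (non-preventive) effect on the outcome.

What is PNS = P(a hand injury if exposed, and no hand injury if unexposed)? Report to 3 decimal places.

p₁ = 0.0198, p₀ = 0.00985.
Under exogeneity and monotonicity, PNS = p₁ − p₀.
PNS = 0.0198 − 0.00985 = 0.00995

PNS ≈ 0.010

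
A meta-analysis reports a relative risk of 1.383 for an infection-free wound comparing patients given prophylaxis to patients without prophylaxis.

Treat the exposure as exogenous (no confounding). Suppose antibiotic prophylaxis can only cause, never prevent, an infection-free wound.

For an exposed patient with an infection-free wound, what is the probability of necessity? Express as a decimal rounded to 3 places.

Under exogeneity and monotonicity, PN = (RR − 1) / RR = 1 − 1/RR.
PN = (1.383 − 1) / 1.383 = 0.383 / 1.383 ≈ 0.2769

PN ≈ 0.277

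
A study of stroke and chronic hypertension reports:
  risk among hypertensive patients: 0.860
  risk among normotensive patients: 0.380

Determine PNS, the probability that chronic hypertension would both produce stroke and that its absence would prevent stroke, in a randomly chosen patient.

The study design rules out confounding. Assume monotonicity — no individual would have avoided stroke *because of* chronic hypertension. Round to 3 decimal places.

PNS ≈ 0.480

Let p₁ = 0.86, p₀ = 0.38.
Under exogeneity and monotonicity, PNS = p₁ − p₀.
PNS = 0.86 − 0.38 = 0.48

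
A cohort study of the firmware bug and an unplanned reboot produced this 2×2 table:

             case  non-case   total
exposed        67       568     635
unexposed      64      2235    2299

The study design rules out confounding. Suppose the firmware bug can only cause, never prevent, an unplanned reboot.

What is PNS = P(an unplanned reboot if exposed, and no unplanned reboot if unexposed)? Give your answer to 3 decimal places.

p₁ = P(outcome | exposed) = 67/635 = 0.10551
p₀ = P(outcome | unexposed) = 64/2299 = 0.027838
Under exogeneity and monotonicity, PNS = p₁ − p₀.
PNS = 0.10551 − 0.027838 = 0.077674

PNS ≈ 0.078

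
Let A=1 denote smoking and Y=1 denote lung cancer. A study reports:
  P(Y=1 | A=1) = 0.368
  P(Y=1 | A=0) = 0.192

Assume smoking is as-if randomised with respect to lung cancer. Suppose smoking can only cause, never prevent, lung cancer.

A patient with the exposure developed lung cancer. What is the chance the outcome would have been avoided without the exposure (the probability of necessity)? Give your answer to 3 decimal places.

PN ≈ 0.478

Let p₁ = 0.368, p₀ = 0.192.
Under exogeneity and monotonicity, PN = (p₁ − p₀) / p₁.
PN = (0.368 − 0.192) / 0.368 = 0.176 / 0.368 ≈ 0.4783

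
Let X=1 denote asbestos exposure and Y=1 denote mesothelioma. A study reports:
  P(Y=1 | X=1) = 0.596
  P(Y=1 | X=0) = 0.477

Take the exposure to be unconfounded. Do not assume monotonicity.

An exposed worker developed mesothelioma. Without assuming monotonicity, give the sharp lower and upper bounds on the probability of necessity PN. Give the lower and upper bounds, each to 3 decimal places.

0.200 ≤ PN ≤ 0.878

Let p₁ = 0.596, p₀ = 0.477.
Under exogeneity alone the bounds on PN are max{0,(p₁−p₀)/p₁} ≤ PN ≤ min{1,(1−p₀)/p₁}.
  lower = (p₁ − p₀)/p₁ = 0.119 / 0.596 ≈ 0.1997
  upper = min{1, (1 − p₀)/p₁} = 0.523 / 0.596 ≈ 0.8775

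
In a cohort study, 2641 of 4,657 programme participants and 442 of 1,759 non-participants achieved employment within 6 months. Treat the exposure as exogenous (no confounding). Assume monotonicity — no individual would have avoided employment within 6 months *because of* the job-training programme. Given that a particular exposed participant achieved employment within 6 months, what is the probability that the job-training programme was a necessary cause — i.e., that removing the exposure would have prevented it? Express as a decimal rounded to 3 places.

PN ≈ 0.557

p₁ = P(outcome | exposed) = 2641/4657 = 0.5671
p₀ = P(outcome | unexposed) = 442/1759 = 0.25128
Under exogeneity and monotonicity, PN = (p₁ − p₀) / p₁.
PN = (0.5671 − 0.25128) / 0.5671 = 0.31582 / 0.5671 ≈ 0.5569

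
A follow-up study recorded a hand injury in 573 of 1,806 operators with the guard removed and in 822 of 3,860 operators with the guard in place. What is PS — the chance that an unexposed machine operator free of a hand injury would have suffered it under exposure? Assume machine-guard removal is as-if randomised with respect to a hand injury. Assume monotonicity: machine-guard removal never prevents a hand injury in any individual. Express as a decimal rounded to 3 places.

PS ≈ 0.133

p₁ = P(outcome | exposed) = 573/1806 = 0.31728
p₀ = P(outcome | unexposed) = 822/3860 = 0.21295
Under exogeneity and monotonicity, PS = (p₁ − p₀) / (1 − p₀).
PS = (0.31728 − 0.21295) / (1 − 0.21295) = 0.10432 / 0.78705 ≈ 0.1325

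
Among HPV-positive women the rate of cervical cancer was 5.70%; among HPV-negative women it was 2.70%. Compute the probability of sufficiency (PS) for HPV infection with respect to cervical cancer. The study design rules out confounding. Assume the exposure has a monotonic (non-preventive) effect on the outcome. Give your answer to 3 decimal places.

p₁ = 0.057, p₀ = 0.027.
Under exogeneity and monotonicity, PS = (p₁ − p₀) / (1 − p₀).
PS = (0.057 − 0.027) / (1 − 0.027) = 0.03 / 0.973 ≈ 0.0308

PS ≈ 0.031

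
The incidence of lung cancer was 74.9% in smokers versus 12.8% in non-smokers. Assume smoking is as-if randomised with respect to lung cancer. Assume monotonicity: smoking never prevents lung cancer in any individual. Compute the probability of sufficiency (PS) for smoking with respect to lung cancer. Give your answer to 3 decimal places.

PS ≈ 0.712

p₁ = 0.749, p₀ = 0.128.
Under exogeneity and monotonicity, PS = (p₁ − p₀) / (1 − p₀).
PS = (0.749 − 0.128) / (1 − 0.128) = 0.621 / 0.872 ≈ 0.7122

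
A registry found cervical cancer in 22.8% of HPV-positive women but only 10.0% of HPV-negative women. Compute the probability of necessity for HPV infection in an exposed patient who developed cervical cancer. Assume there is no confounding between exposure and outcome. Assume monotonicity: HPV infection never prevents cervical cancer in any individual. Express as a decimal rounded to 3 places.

p₁ = 0.228, p₀ = 0.1.
Under exogeneity and monotonicity, PN = (p₁ − p₀) / p₁.
PN = (0.228 − 0.1) / 0.228 = 0.128 / 0.228 ≈ 0.5614

PN ≈ 0.561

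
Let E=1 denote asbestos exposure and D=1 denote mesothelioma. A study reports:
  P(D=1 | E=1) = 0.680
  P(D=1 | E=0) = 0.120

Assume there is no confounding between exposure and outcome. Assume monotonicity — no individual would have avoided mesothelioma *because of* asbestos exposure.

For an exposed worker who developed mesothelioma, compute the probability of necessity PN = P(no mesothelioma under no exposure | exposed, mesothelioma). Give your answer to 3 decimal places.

Let p₁ = 0.68, p₀ = 0.12.
Under exogeneity and monotonicity, PN = (p₁ − p₀) / p₁.
PN = (0.68 − 0.12) / 0.68 = 0.56 / 0.68 ≈ 0.8235

PN ≈ 0.824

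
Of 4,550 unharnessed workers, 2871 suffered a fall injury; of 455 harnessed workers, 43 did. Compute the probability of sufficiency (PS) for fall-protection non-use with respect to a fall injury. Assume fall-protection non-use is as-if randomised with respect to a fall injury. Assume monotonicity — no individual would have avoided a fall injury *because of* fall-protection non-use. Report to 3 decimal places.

p₁ = P(outcome | exposed) = 2871/4550 = 0.63099
p₀ = P(outcome | unexposed) = 43/455 = 0.094505
Under exogeneity and monotonicity, PS = (p₁ − p₀) / (1 − p₀).
PS = (0.63099 − 0.094505) / (1 − 0.094505) = 0.53648 / 0.90549 ≈ 0.5925

PS ≈ 0.592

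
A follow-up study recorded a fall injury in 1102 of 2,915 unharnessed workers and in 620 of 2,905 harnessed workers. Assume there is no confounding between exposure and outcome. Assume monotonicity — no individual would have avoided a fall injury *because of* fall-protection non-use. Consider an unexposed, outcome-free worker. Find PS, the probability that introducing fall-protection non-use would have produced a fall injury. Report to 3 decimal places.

PS ≈ 0.209

p₁ = P(outcome | exposed) = 1102/2915 = 0.37804
p₀ = P(outcome | unexposed) = 620/2905 = 0.21343
Under exogeneity and monotonicity, PS = (p₁ − p₀) / (1 − p₀).
PS = (0.37804 − 0.21343) / (1 − 0.21343) = 0.16462 / 0.78657 ≈ 0.2093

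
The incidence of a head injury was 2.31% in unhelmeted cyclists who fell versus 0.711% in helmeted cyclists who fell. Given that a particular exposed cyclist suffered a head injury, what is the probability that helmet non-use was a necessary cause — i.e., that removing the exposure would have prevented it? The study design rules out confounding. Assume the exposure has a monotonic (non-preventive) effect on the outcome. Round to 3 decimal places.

PN ≈ 0.692

p₁ = 0.0231, p₀ = 0.00711.
Under exogeneity and monotonicity, PN = (p₁ − p₀) / p₁.
PN = (0.0231 − 0.00711) / 0.0231 = 0.01599 / 0.0231 ≈ 0.6922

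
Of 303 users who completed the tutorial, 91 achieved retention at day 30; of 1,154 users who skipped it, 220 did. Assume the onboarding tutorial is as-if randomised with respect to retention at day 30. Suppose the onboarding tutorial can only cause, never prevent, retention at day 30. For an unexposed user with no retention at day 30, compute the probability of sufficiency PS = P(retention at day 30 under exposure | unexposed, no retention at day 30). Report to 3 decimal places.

p₁ = P(outcome | exposed) = 91/303 = 0.30033
p₀ = P(outcome | unexposed) = 220/1154 = 0.19064
Under exogeneity and monotonicity, PS = (p₁ − p₀) / (1 − p₀).
PS = (0.30033 − 0.19064) / (1 − 0.19064) = 0.10969 / 0.80936 ≈ 0.1355

PS ≈ 0.136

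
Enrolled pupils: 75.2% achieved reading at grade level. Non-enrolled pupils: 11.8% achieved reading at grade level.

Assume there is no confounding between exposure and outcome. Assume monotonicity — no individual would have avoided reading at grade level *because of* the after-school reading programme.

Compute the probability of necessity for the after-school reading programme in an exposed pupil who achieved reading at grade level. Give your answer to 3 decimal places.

p₁ = 0.752, p₀ = 0.118.
Under exogeneity and monotonicity, PN = (p₁ − p₀) / p₁.
PN = (0.752 − 0.118) / 0.752 = 0.634 / 0.752 ≈ 0.8431

PN ≈ 0.843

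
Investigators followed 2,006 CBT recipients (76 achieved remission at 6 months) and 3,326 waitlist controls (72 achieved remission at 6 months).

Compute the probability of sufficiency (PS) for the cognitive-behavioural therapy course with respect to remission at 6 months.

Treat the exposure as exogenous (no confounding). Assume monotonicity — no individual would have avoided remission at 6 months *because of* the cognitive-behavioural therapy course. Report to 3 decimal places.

p₁ = P(outcome | exposed) = 76/2006 = 0.037886
p₀ = P(outcome | unexposed) = 72/3326 = 0.021648
Under exogeneity and monotonicity, PS = (p₁ − p₀) / (1 − p₀).
PS = (0.037886 − 0.021648) / (1 − 0.021648) = 0.016239 / 0.97835 ≈ 0.0166

PS ≈ 0.017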